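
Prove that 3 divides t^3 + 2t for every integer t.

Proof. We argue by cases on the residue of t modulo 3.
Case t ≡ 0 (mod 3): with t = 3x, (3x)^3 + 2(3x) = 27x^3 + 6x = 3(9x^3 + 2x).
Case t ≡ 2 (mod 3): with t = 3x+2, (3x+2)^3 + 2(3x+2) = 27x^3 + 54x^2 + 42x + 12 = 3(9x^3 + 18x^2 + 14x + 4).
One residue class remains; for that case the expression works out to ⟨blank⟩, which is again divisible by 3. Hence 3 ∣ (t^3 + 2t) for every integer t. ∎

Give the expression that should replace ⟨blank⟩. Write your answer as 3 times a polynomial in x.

Only t ≡ 1 (mod 3) is unaccounted for. Put t = 3x+1:
(3x+1)^3 + 2(3x+1) expands to 27x^3 + 27x^2 + 15x + 3,
and factoring out 3 leaves 3(9x^3 + 9x^2 + 5x + 1).

3(9x^3 + 9x^2 + 5x + 1)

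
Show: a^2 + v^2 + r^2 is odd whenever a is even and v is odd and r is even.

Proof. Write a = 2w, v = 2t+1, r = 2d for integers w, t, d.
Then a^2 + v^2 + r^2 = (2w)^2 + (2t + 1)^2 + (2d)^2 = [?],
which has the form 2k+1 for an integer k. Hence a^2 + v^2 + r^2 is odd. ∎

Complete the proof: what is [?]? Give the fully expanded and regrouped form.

(2w)^2 + (2t + 1)^2 + (2d)^2 = 4d^2 + 4t^2 + 4t + 4w^2 + 1
= 2(2d^2 + 2t^2 + 2t + 2w^2) + 1.
Since 2d^2 + 2t^2 + 2t + 2w^2 is an integer, the sum of squares is of the form 2k+1 for an integer k.

2(2d^2 + 2t^2 + 2t + 2w^2) + 1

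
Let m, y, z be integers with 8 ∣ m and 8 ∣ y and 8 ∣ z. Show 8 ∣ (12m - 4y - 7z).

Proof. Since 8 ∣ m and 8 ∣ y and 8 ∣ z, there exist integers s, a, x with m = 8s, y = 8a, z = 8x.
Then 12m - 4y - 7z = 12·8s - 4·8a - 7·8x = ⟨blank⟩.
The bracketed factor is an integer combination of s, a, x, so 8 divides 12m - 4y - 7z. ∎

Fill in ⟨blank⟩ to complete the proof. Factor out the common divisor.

Each term has a factor of 8: 12·8s - 4·8a - 7·8x = 8·(-4a + 12s - 7x).
Since -4a + 12s - 7x is an integer, 8 ∣ (12m - 4y - 7z).

8(-4a + 12s - 7x)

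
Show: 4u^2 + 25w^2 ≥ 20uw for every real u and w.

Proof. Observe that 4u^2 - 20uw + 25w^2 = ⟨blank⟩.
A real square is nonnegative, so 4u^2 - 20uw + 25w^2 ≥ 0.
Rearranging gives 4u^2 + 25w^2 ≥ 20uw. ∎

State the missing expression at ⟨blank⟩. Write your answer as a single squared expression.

The leading and trailing coefficients are 2^2 and 5^2, and 20 = 2·2·5, so the trinomial is (2u - 5w)^2.
Hence 4u^2 - 20uw + 25w^2 ≥ 0.

(2u - 5w)^2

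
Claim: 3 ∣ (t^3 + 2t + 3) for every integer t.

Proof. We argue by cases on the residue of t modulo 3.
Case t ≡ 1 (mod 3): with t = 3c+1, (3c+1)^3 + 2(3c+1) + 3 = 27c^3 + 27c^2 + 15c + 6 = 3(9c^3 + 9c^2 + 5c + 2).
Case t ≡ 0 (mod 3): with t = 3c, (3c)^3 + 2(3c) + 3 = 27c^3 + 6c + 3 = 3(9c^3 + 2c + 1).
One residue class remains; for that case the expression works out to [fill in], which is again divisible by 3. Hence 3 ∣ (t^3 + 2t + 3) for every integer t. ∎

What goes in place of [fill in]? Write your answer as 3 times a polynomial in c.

Only t ≡ 2 (mod 3) is unaccounted for. Put t = 3c+2:
(3c+2)^3 + 2(3c+2) + 3 expands to 27c^3 + 54c^2 + 42c + 15,
and factoring out 3 leaves 3(9c^3 + 18c^2 + 14c + 5).

3(9c^3 + 18c^2 + 14c + 5)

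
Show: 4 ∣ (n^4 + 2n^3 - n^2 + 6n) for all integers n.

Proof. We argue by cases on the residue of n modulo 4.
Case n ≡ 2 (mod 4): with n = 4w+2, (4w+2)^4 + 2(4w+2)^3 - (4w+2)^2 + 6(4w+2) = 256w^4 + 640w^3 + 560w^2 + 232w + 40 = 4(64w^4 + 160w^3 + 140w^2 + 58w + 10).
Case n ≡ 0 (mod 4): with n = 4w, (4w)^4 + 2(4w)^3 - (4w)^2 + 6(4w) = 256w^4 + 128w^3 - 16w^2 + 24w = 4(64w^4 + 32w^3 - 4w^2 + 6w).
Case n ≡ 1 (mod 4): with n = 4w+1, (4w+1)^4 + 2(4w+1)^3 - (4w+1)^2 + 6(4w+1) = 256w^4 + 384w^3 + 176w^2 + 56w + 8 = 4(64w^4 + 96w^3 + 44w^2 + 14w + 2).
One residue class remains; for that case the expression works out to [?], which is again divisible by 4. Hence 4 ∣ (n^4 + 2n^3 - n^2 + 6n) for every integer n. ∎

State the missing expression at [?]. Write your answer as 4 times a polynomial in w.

4(64w^4 + 224w^3 + 284w^2 + 162w + 36)

The residues treated are {2, 0, 1}, so the missing case is n ≡ 3 (mod 4); write n = 4w+3.
Then (4w+3)^4 + 2(4w+3)^3 - (4w+3)^2 + 6(4w+3) = 256w^4 + 896w^3 + 1136w^2 + 648w + 144 = 4(64w^4 + 224w^3 + 284w^2 + 162w + 36).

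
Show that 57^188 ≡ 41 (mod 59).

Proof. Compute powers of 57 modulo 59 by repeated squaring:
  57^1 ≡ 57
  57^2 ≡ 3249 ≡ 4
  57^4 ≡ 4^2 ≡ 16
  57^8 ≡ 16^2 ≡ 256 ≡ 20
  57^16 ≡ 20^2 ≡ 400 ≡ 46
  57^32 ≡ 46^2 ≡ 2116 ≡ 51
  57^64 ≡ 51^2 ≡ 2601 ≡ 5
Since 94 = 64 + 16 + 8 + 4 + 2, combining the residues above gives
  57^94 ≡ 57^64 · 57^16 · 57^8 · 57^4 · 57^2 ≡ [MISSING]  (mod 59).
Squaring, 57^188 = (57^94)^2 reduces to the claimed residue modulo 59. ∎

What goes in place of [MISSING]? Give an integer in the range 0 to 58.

Multiply the listed residues: 5 · 46 · 20 · 16 · 4 = 230 → 4600 → 73600 → 294400.
Reducing modulo 59: 294400 = 4989·59 + 49, so 57^94 ≡ 49.

49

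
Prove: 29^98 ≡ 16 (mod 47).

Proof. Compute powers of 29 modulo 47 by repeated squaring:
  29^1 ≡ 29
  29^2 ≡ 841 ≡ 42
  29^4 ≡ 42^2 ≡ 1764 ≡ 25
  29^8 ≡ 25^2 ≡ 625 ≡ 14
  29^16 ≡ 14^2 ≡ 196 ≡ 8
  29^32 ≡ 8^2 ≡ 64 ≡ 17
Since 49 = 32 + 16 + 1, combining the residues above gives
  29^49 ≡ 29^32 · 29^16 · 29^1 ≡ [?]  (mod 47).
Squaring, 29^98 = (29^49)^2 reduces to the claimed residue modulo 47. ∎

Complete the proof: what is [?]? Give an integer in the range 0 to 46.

43

29^32 · 29^16 · 29^1 ≡ 17 · 8 · 29 = 3944.
3944 mod 47 = 43, so 29^49 ≡ 43 (mod 47).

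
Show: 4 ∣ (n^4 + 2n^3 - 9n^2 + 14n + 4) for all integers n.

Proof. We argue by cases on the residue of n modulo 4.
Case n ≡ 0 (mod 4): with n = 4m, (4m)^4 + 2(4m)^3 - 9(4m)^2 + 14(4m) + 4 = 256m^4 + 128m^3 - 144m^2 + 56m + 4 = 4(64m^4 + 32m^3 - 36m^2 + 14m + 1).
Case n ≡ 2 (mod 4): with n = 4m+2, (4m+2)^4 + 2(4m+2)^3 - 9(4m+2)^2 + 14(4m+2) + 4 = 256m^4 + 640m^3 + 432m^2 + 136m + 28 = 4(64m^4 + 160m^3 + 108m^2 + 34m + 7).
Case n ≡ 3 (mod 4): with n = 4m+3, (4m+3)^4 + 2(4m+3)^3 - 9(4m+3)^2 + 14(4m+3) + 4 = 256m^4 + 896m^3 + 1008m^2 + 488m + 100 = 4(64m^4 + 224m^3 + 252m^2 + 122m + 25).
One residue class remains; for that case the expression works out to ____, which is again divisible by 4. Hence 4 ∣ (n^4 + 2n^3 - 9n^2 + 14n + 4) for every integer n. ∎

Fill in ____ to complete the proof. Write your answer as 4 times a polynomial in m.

4(64m^4 + 96m^3 + 12m^2 + 6m + 3)

The residues treated are {0, 2, 3}, so the missing case is n ≡ 1 (mod 4); write n = 4m+1.
Then (4m+1)^4 + 2(4m+1)^3 - 9(4m+1)^2 + 14(4m+1) + 4 = 256m^4 + 384m^3 + 48m^2 + 24m + 12 = 4(64m^4 + 96m^3 + 12m^2 + 6m + 3).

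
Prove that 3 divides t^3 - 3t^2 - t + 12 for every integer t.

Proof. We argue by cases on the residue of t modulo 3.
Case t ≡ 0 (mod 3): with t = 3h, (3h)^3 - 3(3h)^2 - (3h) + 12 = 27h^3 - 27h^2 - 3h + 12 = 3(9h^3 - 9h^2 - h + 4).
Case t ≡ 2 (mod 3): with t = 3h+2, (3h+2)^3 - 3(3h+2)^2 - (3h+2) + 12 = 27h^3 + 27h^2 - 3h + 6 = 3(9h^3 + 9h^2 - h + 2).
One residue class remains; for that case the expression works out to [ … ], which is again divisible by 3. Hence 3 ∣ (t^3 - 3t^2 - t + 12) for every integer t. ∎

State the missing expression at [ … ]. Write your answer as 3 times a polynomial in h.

Only t ≡ 1 (mod 3) is unaccounted for. Put t = 3h+1:
(3h+1)^3 - 3(3h+1)^2 - (3h+1) + 12 expands to 27h^3 - 12h + 9,
and factoring out 3 leaves 3(9h^3 - 4h + 3).

3(9h^3 - 4h + 3)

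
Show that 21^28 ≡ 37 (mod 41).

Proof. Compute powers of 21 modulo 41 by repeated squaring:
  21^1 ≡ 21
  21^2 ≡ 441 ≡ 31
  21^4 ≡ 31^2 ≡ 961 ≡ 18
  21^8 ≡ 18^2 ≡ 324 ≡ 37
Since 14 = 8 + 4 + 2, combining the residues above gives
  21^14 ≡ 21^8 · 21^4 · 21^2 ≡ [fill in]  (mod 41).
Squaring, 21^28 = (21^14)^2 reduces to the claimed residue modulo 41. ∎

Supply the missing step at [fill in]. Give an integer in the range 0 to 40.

Multiply the listed residues: 37 · 18 · 31 = 666 → 20646.
Reducing modulo 41: 20646 = 503·41 + 23, so 21^14 ≡ 23.

23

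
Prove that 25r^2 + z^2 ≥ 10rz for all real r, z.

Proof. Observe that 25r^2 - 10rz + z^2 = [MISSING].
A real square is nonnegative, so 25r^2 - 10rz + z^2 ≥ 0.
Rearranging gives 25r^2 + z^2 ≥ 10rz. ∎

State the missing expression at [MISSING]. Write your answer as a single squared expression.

(5r - z)^2

25r^2 - 10rz + z^2 is a perfect-square trinomial: the outer terms are (5r)^2 and (z)^2, and the cross term is -2·5r·z.
So 25r^2 - 10rz + z^2 = (5r - z)^2 ≥ 0.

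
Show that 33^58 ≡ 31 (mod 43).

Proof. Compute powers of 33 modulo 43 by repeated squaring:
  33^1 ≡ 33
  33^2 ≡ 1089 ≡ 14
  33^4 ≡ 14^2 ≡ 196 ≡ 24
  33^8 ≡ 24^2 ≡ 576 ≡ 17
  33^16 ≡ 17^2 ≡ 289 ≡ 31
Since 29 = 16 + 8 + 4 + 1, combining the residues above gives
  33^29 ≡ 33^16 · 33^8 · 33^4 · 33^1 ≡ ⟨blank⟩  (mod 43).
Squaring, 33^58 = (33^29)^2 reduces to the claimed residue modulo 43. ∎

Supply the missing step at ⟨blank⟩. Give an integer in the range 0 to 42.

26

33^16 · 33^8 · 33^4 · 33^1 ≡ 31 · 17 · 24 · 33 = 417384.
417384 mod 43 = 26, so 33^29 ≡ 26 (mod 43).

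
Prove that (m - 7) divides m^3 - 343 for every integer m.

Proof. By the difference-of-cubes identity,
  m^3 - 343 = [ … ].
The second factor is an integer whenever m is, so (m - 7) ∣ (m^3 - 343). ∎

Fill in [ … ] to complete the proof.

Polynomial division of m^3 - 343 by m - 7 leaves remainder 0 and quotient m^2 + 7m + 49.
Hence m^3 - 343 = (m - 7)(m^2 + 7m + 49).

(m - 7)(m^2 + 7m + 49)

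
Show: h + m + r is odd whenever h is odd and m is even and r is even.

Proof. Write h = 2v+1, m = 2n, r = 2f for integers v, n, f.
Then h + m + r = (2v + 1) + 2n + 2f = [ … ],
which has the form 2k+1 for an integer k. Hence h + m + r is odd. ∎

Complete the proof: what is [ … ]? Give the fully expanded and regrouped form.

Expanding: (2v + 1) + 2n + 2f = 2f + 2n + 2v + 1.
Every term except the constant is even, so this is 2(f + n + v) + 1,
and f + n + v ∈ ℤ gives the required form.

2(f + n + v) + 1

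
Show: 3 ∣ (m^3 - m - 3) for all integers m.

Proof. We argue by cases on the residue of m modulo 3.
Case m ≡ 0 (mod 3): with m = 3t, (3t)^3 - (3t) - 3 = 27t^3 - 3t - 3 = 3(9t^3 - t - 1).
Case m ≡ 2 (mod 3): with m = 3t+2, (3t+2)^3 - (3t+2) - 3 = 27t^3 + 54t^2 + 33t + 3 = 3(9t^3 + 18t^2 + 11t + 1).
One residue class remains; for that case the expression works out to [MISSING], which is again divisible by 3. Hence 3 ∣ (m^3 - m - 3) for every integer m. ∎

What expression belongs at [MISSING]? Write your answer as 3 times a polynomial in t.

The residues treated are {0, 2}, so the missing case is m ≡ 1 (mod 3); write m = 3t+1.
Then (3t+1)^3 - (3t+1) - 3 = 27t^3 + 27t^2 + 6t - 3 = 3(9t^3 + 9t^2 + 2t - 1).

3(9t^3 + 9t^2 + 2t - 1)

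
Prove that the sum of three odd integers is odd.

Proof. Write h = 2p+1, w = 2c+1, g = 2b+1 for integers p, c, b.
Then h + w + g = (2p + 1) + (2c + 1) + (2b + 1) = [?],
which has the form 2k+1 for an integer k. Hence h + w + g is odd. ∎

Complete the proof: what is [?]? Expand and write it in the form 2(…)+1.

2(b + c + p + 1) + 1

(2p + 1) + (2c + 1) + (2b + 1) = 2b + 2c + 2p + 3
= 2(b + c + p + 1) + 1.
Since b + c + p + 1 is an integer, the sum is of the form 2k+1 for an integer k.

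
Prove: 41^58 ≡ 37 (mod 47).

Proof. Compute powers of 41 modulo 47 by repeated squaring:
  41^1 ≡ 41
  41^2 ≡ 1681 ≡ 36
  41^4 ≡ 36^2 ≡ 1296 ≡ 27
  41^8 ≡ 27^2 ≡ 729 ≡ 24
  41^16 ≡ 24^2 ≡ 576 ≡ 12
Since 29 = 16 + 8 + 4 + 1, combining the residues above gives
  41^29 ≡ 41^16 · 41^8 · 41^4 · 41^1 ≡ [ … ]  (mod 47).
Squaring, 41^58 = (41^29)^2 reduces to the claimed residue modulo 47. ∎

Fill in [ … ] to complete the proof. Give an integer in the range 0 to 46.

15

Multiply the listed residues: 12 · 24 · 27 · 41 = 288 → 7776 → 318816.
Reducing modulo 47: 318816 = 6783·47 + 15, so 41^29 ≡ 15.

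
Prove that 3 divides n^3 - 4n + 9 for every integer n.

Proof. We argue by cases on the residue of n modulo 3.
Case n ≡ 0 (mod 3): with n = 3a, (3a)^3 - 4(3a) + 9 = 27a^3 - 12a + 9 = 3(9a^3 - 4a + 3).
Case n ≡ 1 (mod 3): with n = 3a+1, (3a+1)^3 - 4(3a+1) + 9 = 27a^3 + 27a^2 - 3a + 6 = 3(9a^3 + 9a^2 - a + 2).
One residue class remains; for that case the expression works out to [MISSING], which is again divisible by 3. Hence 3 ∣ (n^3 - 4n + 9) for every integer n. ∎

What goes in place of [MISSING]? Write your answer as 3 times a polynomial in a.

3(9a^3 + 18a^2 + 8a + 3)

The residues treated are {0, 1}, so the missing case is n ≡ 2 (mod 3); write n = 3a+2.
Then (3a+2)^3 - 4(3a+2) + 9 = 27a^3 + 54a^2 + 24a + 9 = 3(9a^3 + 18a^2 + 8a + 3).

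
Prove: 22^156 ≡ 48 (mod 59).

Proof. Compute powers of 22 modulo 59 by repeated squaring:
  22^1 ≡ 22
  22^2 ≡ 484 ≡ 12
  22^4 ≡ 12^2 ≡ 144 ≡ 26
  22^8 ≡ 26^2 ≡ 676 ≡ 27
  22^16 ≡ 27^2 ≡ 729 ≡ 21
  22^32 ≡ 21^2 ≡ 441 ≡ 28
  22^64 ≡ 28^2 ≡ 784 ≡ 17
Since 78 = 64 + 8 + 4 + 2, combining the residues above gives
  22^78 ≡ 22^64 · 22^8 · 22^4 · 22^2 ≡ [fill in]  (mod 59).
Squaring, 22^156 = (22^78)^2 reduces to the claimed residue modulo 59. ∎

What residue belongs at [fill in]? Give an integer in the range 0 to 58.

22^64 · 22^8 · 22^4 · 22^2 ≡ 17 · 27 · 26 · 12 = 143208.
143208 mod 59 = 15, so 22^78 ≡ 15 (mod 59).

15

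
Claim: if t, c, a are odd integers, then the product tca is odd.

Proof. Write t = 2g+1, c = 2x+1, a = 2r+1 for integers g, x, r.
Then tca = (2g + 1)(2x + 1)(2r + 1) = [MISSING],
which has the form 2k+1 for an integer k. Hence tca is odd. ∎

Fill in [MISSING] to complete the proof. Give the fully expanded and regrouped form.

(2g + 1)(2x + 1)(2r + 1) = 8grx + 4gr + 4gx + 2g + 4rx + 2r + 2x + 1
= 2(4grx + 2gr + 2gx + g + 2rx + r + x) + 1.
Since 4grx + 2gr + 2gx + g + 2rx + r + x is an integer, the product is of the form 2k+1 for an integer k.

2(4grx + 2gr + 2gx + g + 2rx + r + x) + 1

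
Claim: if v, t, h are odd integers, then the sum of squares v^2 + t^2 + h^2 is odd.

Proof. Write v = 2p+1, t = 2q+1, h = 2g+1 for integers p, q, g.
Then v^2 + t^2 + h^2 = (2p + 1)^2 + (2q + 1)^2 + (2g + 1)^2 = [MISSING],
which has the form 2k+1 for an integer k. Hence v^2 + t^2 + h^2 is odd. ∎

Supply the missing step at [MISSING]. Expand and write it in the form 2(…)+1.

(2p + 1)^2 + (2q + 1)^2 + (2g + 1)^2 = 4g^2 + 4g + 4p^2 + 4p + 4q^2 + 4q + 3
= 2(2g^2 + 2g + 2p^2 + 2p + 2q^2 + 2q + 1) + 1.
Since 2g^2 + 2g + 2p^2 + 2p + 2q^2 + 2q + 1 is an integer, the sum of squares is of the form 2k+1 for an integer k.

2(2g^2 + 2g + 2p^2 + 2p + 2q^2 + 2q + 1) + 1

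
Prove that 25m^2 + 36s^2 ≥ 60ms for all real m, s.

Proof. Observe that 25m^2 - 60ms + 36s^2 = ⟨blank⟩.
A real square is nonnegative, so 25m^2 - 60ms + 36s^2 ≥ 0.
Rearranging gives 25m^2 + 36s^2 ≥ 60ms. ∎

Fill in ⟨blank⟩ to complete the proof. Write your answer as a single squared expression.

25m^2 - 60ms + 36s^2 is a perfect-square trinomial: the outer terms are (5m)^2 and (6s)^2, and the cross term is -2·5m·6s.
So 25m^2 - 60ms + 36s^2 = (5m - 6s)^2 ≥ 0.

(5m - 6s)^2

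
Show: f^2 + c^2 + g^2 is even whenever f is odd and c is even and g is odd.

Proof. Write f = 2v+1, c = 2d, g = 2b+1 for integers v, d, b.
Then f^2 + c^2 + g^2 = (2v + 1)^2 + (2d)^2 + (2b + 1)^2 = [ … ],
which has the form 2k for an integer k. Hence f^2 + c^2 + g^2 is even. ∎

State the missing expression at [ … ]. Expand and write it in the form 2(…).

Expanding: (2v + 1)^2 + (2d)^2 + (2b + 1)^2 = 4b^2 + 4b + 4d^2 + 4v^2 + 4v + 2.
Every term is even; pulling out the factor of 2 gives 2(2b^2 + 2b + 2d^2 + 2v^2 + 2v + 1).

2(2b^2 + 2b + 2d^2 + 2v^2 + 2v + 1)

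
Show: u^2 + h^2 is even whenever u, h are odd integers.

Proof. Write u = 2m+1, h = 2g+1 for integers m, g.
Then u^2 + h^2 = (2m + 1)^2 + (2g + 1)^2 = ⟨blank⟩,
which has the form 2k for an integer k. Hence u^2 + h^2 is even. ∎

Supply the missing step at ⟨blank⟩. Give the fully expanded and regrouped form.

(2m + 1)^2 + (2g + 1)^2 = 4g^2 + 4g + 4m^2 + 4m + 2
= 2(2g^2 + 2g + 2m^2 + 2m + 1).
Since 2g^2 + 2g + 2m^2 + 2m + 1 is an integer, the sum of squares is of the form 2k for an integer k.

2(2g^2 + 2g + 2m^2 + 2m + 1)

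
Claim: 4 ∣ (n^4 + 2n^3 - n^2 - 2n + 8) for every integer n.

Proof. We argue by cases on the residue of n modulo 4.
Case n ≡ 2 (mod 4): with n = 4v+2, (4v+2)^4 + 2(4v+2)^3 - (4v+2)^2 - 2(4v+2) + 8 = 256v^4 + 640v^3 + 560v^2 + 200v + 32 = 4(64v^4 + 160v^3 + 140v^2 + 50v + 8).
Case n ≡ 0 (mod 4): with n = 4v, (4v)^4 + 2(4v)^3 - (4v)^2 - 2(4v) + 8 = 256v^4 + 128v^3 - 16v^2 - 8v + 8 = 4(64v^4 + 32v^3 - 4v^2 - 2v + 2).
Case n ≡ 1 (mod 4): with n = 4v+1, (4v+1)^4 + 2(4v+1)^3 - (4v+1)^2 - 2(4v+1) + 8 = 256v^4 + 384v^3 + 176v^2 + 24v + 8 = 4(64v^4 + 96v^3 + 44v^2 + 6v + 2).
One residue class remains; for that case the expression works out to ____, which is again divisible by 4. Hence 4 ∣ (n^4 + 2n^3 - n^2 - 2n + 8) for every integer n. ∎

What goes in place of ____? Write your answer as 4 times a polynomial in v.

4(64v^4 + 224v^3 + 284v^2 + 154v + 32)

The residues treated are {2, 0, 1}, so the missing case is n ≡ 3 (mod 4); write n = 4v+3.
Then (4v+3)^4 + 2(4v+3)^3 - (4v+3)^2 - 2(4v+3) + 8 = 256v^4 + 896v^3 + 1136v^2 + 616v + 128 = 4(64v^4 + 224v^3 + 284v^2 + 154v + 32).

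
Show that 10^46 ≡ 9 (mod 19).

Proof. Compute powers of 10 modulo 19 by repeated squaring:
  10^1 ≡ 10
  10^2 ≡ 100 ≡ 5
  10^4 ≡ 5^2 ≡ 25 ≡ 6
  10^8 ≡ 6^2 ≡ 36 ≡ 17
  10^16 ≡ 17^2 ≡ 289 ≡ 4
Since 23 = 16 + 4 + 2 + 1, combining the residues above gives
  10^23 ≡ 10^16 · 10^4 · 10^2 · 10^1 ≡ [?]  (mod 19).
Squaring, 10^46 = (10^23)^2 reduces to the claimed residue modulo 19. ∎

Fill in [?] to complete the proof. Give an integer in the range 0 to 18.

3

Multiply the listed residues: 4 · 6 · 5 · 10 = 24 → 120 → 1200.
Reducing modulo 19: 1200 = 63·19 + 3, so 10^23 ≡ 3.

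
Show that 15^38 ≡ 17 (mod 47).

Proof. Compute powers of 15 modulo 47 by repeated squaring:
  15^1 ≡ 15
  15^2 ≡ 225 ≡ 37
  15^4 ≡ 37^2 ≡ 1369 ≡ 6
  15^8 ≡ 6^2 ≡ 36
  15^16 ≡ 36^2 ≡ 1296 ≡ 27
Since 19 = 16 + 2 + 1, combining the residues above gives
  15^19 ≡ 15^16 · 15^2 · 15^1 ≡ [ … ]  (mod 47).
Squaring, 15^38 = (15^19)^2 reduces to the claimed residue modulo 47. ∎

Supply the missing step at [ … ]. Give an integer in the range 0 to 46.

39

15^16 · 15^2 · 15^1 ≡ 27 · 37 · 15 = 14985.
14985 mod 47 = 39, so 15^19 ≡ 39 (mod 47).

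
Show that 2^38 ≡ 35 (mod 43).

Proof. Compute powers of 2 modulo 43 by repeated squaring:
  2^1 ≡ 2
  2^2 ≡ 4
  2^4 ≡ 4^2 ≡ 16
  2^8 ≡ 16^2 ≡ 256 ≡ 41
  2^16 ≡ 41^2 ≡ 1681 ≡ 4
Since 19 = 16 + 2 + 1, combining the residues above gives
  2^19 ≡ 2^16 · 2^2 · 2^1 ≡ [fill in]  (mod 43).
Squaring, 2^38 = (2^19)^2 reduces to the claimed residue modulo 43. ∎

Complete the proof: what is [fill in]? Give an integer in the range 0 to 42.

Multiply the listed residues: 4 · 4 · 2 = 16 → 32.
Reducing modulo 43: 32 = 0·43 + 32, so 2^19 ≡ 32.

32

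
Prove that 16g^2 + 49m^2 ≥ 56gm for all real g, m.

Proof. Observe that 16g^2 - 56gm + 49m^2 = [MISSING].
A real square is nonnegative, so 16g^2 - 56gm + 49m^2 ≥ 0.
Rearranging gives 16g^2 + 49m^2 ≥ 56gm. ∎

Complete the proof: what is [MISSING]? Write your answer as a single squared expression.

(4g - 7m)^2

16g^2 - 56gm + 49m^2 is a perfect-square trinomial: the outer terms are (4g)^2 and (7m)^2, and the cross term is -2·4g·7m.
So 16g^2 - 56gm + 49m^2 = (4g - 7m)^2 ≥ 0.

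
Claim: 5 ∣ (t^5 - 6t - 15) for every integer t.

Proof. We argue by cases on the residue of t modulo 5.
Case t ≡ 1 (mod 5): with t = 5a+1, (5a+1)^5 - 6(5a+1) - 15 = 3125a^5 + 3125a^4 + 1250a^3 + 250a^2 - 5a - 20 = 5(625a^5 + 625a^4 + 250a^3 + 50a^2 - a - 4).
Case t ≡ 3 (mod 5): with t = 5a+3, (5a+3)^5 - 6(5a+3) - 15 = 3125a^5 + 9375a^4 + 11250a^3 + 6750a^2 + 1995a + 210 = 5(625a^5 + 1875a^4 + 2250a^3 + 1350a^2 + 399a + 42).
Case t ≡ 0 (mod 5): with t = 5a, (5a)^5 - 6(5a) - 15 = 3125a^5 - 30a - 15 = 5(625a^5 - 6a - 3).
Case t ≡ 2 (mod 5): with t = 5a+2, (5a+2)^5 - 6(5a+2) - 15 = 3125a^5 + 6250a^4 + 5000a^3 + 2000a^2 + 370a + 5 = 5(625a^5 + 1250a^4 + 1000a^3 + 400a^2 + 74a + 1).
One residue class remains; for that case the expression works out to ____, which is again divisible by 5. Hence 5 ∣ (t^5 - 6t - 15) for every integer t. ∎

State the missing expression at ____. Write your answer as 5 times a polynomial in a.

The residues treated are {1, 3, 0, 2}, so the missing case is t ≡ 4 (mod 5); write t = 5a+4.
Then (5a+4)^5 - 6(5a+4) - 15 = 3125a^5 + 12500a^4 + 20000a^3 + 16000a^2 + 6370a + 985 = 5(625a^5 + 2500a^4 + 4000a^3 + 3200a^2 + 1274a + 197).

5(625a^5 + 2500a^4 + 4000a^3 + 3200a^2 + 1274a + 197)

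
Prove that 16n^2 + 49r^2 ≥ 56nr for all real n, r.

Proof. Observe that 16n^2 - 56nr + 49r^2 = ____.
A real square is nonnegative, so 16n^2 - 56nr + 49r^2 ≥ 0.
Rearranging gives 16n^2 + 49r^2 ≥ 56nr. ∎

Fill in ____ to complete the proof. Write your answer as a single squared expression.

(4n - 7r)^2

The leading and trailing coefficients are 4^2 and 7^2, and 56 = 2·4·7, so the trinomial is (4n - 7r)^2.
Hence 16n^2 - 56nr + 49r^2 ≥ 0.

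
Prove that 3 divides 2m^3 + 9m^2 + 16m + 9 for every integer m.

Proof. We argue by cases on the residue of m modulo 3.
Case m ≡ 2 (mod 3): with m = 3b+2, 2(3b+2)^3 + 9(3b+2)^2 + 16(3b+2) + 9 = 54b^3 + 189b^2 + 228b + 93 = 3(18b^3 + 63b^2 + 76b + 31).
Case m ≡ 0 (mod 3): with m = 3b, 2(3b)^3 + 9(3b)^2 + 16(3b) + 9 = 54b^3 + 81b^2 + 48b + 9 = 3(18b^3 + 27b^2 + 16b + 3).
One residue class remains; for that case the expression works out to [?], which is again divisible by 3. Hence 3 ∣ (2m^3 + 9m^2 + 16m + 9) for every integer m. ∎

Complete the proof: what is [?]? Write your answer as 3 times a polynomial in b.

The residues treated are {2, 0}, so the missing case is m ≡ 1 (mod 3); write m = 3b+1.
Then 2(3b+1)^3 + 9(3b+1)^2 + 16(3b+1) + 9 = 54b^3 + 135b^2 + 120b + 36 = 3(18b^3 + 45b^2 + 40b + 12).

3(18b^3 + 45b^2 + 40b + 12)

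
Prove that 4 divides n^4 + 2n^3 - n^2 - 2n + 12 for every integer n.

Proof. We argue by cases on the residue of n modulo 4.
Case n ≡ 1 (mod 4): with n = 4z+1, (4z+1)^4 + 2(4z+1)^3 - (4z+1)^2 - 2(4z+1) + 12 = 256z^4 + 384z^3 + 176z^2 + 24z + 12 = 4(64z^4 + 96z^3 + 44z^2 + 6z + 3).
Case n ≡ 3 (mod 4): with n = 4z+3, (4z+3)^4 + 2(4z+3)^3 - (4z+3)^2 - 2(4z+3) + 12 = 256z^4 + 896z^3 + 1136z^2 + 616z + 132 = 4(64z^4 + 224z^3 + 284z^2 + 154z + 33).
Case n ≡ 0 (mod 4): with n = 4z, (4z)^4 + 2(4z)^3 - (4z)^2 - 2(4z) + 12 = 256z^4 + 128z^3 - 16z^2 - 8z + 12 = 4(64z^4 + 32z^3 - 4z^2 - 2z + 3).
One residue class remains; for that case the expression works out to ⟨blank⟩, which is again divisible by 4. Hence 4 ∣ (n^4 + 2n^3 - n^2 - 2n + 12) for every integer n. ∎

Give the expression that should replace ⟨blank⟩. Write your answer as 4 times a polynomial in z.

Only n ≡ 2 (mod 4) is unaccounted for. Put n = 4z+2:
(4z+2)^4 + 2(4z+2)^3 - (4z+2)^2 - 2(4z+2) + 12 expands to 256z^4 + 640z^3 + 560z^2 + 200z + 36,
and factoring out 4 leaves 4(64z^4 + 160z^3 + 140z^2 + 50z + 9).

4(64z^4 + 160z^3 + 140z^2 + 50z + 9)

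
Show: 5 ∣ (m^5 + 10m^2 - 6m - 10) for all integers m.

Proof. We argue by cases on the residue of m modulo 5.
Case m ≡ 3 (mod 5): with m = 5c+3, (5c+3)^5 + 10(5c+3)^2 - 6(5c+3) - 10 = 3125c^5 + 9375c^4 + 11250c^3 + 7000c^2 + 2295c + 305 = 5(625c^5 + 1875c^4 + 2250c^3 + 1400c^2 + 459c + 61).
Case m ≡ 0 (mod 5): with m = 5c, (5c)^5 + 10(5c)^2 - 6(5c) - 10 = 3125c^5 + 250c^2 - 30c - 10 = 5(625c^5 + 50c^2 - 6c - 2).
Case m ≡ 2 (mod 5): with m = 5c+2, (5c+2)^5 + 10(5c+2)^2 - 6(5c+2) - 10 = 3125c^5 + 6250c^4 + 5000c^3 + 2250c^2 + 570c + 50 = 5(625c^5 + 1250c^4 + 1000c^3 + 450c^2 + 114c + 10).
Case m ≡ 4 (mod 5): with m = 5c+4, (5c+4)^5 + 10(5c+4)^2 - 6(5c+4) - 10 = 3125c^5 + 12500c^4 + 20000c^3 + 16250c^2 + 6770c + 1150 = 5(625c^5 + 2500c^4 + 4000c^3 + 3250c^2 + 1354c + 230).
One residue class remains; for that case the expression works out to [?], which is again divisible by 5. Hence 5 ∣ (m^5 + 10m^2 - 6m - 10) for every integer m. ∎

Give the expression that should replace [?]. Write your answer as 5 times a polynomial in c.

Only m ≡ 1 (mod 5) is unaccounted for. Put m = 5c+1:
(5c+1)^5 + 10(5c+1)^2 - 6(5c+1) - 10 expands to 3125c^5 + 3125c^4 + 1250c^3 + 500c^2 + 95c - 5,
and factoring out 5 leaves 5(625c^5 + 625c^4 + 250c^3 + 100c^2 + 19c - 1).

5(625c^5 + 625c^4 + 250c^3 + 100c^2 + 19c - 1)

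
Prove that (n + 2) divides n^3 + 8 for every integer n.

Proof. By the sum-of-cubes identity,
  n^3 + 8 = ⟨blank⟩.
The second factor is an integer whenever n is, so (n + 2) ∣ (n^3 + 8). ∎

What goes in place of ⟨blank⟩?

(n + 2)(n^2 - 2n + 4)

a^3 + b^3 = (a + b)(a^2 - ab + b^2). With a = n, b = 2:
n^3 + 8 = (n + 2)(n^2 - 2n + 4).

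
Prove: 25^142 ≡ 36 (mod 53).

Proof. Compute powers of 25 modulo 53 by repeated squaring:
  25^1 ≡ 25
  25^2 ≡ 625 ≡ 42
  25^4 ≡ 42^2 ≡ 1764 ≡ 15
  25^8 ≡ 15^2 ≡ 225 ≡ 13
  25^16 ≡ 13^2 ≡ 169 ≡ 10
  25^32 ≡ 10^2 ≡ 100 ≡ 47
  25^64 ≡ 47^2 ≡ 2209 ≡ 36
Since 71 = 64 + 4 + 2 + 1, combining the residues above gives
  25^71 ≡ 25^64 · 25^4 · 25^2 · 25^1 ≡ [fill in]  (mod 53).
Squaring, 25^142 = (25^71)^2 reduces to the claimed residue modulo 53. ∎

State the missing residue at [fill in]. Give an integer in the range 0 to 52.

6

25^64 · 25^4 · 25^2 · 25^1 ≡ 36 · 15 · 42 · 25 = 567000.
567000 mod 53 = 6, so 25^71 ≡ 6 (mod 53).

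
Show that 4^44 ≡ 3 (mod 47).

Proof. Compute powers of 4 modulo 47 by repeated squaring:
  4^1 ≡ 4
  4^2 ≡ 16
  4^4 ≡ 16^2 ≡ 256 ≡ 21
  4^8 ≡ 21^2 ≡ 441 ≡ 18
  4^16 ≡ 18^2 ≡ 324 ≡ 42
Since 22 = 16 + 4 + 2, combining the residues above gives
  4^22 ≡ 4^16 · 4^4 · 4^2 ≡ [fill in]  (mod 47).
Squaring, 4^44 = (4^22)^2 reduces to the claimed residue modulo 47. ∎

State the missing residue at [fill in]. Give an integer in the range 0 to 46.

4^16 · 4^4 · 4^2 ≡ 42 · 21 · 16 = 14112.
14112 mod 47 = 12, so 4^22 ≡ 12 (mod 47).

12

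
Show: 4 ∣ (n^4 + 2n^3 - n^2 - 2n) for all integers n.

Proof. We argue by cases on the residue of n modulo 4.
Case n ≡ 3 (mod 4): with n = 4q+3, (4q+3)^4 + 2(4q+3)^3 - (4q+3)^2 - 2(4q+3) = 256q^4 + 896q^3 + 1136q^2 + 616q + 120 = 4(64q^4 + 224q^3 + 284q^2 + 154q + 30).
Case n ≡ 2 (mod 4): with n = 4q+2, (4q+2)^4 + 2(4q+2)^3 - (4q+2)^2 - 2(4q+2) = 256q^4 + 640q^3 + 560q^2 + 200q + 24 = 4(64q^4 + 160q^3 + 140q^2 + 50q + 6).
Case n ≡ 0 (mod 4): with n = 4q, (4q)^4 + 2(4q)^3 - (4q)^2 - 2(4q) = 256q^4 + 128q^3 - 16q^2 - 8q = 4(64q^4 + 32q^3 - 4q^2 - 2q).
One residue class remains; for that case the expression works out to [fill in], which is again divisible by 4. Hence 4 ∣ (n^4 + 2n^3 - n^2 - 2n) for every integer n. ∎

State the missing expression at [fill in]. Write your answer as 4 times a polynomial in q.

4(64q^4 + 96q^3 + 44q^2 + 6q)

Only n ≡ 1 (mod 4) is unaccounted for. Put n = 4q+1:
(4q+1)^4 + 2(4q+1)^3 - (4q+1)^2 - 2(4q+1) expands to 256q^4 + 384q^3 + 176q^2 + 24q,
and factoring out 4 leaves 4(64q^4 + 96q^3 + 44q^2 + 6q).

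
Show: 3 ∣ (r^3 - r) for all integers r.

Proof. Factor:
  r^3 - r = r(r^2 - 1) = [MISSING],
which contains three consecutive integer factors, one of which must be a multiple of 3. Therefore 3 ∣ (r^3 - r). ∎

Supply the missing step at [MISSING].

r(r^2 - 1) = r(r - 1)(r + 1) = (r - 1)r(r + 1).
These three factors are consecutive integers, so their product is divisible by 3.

(r - 1)r(r + 1)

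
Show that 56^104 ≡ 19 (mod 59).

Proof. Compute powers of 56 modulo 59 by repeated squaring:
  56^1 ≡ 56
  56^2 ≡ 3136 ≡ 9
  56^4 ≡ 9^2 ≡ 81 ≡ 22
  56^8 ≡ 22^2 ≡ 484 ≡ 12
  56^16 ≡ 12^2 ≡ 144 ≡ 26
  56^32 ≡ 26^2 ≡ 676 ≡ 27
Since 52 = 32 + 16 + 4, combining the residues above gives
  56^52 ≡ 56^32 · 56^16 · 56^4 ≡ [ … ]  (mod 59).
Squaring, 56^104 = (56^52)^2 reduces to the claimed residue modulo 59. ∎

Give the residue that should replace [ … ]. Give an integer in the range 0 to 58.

45

Multiply the listed residues: 27 · 26 · 22 = 702 → 15444.
Reducing modulo 59: 15444 = 261·59 + 45, so 56^52 ≡ 45.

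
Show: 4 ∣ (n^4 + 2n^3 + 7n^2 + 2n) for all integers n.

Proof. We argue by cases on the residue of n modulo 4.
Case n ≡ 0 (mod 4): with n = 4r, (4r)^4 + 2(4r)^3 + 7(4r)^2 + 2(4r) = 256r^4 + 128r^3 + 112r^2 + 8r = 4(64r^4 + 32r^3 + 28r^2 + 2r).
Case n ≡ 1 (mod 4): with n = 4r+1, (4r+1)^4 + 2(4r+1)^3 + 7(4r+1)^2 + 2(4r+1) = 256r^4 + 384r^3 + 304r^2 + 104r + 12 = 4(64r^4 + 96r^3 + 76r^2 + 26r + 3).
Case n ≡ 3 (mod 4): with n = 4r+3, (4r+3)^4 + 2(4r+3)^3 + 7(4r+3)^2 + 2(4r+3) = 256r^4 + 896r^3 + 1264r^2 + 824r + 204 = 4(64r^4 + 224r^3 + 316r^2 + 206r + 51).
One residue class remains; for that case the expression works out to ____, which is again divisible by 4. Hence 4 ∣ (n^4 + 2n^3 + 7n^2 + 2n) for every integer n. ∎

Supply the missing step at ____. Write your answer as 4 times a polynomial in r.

The residues treated are {0, 1, 3}, so the missing case is n ≡ 2 (mod 4); write n = 4r+2.
Then (4r+2)^4 + 2(4r+2)^3 + 7(4r+2)^2 + 2(4r+2) = 256r^4 + 640r^3 + 688r^2 + 344r + 64 = 4(64r^4 + 160r^3 + 172r^2 + 86r + 16).

4(64r^4 + 160r^3 + 172r^2 + 86r + 16)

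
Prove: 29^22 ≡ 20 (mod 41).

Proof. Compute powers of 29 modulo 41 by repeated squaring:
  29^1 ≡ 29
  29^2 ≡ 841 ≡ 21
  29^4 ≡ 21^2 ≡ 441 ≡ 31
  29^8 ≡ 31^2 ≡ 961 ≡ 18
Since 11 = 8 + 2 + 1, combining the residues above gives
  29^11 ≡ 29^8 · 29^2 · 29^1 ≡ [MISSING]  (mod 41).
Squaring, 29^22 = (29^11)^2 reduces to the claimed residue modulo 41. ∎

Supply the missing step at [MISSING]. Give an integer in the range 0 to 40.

29^8 · 29^2 · 29^1 ≡ 18 · 21 · 29 = 10962.
10962 mod 41 = 15, so 29^11 ≡ 15 (mod 41).

15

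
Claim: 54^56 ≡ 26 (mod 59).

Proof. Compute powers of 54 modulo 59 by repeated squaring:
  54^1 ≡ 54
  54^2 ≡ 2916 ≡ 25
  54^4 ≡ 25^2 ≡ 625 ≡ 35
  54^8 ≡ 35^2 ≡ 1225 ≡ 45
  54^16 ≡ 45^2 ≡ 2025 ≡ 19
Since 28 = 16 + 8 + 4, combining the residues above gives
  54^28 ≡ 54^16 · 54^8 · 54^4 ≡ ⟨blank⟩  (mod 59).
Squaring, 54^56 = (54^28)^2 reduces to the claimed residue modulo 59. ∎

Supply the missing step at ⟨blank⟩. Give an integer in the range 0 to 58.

Multiply the listed residues: 19 · 45 · 35 = 855 → 29925.
Reducing modulo 59: 29925 = 507·59 + 12, so 54^28 ≡ 12.

12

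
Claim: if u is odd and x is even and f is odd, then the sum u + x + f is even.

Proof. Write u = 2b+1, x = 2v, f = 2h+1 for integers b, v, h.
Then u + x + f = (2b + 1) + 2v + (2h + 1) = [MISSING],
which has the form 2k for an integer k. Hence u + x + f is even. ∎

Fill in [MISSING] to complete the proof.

(2b + 1) + 2v + (2h + 1) = 2b + 2h + 2v + 2
= 2(b + h + v + 1).
Since b + h + v + 1 is an integer, the sum is of the form 2k for an integer k.

2(b + h + v + 1)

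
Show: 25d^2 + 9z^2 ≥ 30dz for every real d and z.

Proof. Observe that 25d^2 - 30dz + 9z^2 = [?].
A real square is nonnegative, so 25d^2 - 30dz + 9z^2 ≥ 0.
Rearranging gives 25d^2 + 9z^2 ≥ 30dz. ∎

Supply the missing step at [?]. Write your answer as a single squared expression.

The leading and trailing coefficients are 5^2 and 3^2, and 30 = 2·5·3, so the trinomial is (5d - 3z)^2.
Hence 25d^2 - 30dz + 9z^2 ≥ 0.

(5d - 3z)^2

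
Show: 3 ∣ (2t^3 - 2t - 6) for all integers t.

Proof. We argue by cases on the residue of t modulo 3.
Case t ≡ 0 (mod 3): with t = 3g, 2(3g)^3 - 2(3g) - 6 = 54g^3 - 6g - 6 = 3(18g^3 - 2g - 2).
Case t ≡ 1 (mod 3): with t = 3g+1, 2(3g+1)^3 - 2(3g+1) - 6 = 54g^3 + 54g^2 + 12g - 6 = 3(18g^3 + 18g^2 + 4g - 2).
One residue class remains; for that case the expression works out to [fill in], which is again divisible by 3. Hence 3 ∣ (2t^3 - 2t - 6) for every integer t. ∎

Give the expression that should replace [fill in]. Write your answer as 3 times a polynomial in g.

The residues treated are {0, 1}, so the missing case is t ≡ 2 (mod 3); write t = 3g+2.
Then 2(3g+2)^3 - 2(3g+2) - 6 = 54g^3 + 108g^2 + 66g + 6 = 3(18g^3 + 36g^2 + 22g + 2).

3(18g^3 + 36g^2 + 22g + 2)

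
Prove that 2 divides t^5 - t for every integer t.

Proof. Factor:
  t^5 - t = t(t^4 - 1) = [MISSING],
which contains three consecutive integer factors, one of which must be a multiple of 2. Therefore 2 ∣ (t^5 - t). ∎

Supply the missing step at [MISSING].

t^4 - 1 = (t^2 - 1)(t^2 + 1), and t^2 - 1 = (t-1)(t+1).
So t(t^4 - 1) = (t - 1)t(t + 1)(t^2 + 1).

(t - 1)t(t + 1)(t^2 + 1)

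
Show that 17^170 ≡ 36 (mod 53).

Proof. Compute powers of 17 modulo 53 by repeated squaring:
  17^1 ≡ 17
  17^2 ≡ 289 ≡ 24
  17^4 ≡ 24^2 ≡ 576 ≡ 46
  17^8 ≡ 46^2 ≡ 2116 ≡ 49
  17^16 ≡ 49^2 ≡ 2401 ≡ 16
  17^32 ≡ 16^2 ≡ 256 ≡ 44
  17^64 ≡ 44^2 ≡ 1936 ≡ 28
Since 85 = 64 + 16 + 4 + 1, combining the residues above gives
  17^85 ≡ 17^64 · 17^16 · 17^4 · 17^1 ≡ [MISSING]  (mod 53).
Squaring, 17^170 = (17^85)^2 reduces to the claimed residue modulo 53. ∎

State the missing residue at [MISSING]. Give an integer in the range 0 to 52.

6

17^64 · 17^16 · 17^4 · 17^1 ≡ 28 · 16 · 46 · 17 = 350336.
350336 mod 53 = 6, so 17^85 ≡ 6 (mod 53).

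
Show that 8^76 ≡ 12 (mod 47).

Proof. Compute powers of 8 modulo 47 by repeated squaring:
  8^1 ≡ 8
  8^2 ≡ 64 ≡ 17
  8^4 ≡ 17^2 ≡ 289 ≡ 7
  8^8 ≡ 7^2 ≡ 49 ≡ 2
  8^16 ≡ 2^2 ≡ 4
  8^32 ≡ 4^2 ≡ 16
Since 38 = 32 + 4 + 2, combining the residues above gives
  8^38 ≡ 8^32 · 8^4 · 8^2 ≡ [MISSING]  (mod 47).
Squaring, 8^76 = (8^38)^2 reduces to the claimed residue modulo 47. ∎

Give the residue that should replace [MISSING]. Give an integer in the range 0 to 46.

24

Multiply the listed residues: 16 · 7 · 17 = 112 → 1904.
Reducing modulo 47: 1904 = 40·47 + 24, so 8^38 ≡ 24.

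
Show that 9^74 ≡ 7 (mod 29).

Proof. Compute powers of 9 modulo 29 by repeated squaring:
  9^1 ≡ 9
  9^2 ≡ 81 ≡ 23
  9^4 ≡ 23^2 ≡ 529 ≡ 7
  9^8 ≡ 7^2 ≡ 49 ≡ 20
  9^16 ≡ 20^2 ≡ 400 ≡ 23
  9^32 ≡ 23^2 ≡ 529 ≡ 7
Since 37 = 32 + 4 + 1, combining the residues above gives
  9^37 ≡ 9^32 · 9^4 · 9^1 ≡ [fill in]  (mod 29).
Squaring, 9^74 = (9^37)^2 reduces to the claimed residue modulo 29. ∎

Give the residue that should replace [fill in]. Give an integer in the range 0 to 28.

9^32 · 9^4 · 9^1 ≡ 7 · 7 · 9 = 441.
441 mod 29 = 6, so 9^37 ≡ 6 (mod 29).

6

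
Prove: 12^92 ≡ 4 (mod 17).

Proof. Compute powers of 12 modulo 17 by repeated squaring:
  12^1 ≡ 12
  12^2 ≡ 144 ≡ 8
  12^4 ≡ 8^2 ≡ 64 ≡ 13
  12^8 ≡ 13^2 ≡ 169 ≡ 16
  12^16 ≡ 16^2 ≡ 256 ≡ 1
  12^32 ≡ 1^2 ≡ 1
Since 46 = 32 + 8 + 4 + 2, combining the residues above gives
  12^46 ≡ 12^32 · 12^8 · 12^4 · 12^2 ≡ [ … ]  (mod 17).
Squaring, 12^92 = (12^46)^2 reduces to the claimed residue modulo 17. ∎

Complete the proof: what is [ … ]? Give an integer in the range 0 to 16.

Multiply the listed residues: 1 · 16 · 13 · 8 = 16 → 208 → 1664.
Reducing modulo 17: 1664 = 97·17 + 15, so 12^46 ≡ 15.

15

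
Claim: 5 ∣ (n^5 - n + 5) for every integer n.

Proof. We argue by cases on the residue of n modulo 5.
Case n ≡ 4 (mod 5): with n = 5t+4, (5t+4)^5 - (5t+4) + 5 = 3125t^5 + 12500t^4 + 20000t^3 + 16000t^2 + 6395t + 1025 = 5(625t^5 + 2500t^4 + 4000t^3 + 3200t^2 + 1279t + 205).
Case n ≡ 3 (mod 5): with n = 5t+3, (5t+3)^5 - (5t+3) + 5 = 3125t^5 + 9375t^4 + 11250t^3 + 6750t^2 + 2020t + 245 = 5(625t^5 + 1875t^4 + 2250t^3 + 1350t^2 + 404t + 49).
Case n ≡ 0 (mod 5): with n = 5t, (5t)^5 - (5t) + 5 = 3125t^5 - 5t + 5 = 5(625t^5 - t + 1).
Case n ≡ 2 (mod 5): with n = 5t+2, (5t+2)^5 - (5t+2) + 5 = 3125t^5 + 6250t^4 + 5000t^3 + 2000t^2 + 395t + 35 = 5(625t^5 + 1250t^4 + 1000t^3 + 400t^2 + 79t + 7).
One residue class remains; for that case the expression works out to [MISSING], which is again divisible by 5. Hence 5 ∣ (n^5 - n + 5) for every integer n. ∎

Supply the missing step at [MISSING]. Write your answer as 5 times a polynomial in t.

5(625t^5 + 625t^4 + 250t^3 + 50t^2 + 4t + 1)

Only n ≡ 1 (mod 5) is unaccounted for. Put n = 5t+1:
(5t+1)^5 - (5t+1) + 5 expands to 3125t^5 + 3125t^4 + 1250t^3 + 250t^2 + 20t + 5,
and factoring out 5 leaves 5(625t^5 + 625t^4 + 250t^3 + 50t^2 + 4t + 1).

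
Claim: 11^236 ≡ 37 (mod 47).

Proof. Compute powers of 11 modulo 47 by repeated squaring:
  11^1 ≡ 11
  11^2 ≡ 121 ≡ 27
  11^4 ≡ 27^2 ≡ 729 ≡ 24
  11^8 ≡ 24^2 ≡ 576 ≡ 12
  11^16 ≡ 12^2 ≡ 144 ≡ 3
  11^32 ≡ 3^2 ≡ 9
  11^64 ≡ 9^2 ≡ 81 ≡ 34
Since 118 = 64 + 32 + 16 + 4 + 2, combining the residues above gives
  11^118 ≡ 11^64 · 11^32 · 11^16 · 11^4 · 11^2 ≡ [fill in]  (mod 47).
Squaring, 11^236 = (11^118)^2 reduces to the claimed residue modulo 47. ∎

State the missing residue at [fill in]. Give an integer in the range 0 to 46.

32

11^64 · 11^32 · 11^16 · 11^4 · 11^2 ≡ 34 · 9 · 3 · 24 · 27 = 594864.
594864 mod 47 = 32, so 11^118 ≡ 32 (mod 47).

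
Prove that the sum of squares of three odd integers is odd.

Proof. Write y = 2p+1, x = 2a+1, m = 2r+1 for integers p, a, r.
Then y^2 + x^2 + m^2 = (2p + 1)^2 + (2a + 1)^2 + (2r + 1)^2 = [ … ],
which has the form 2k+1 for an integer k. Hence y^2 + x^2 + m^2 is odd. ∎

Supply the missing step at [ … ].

(2p + 1)^2 + (2a + 1)^2 + (2r + 1)^2 = 4a^2 + 4a + 4p^2 + 4p + 4r^2 + 4r + 3
= 2(2a^2 + 2a + 2p^2 + 2p + 2r^2 + 2r + 1) + 1.
Since 2a^2 + 2a + 2p^2 + 2p + 2r^2 + 2r + 1 is an integer, the sum of squares is of the form 2k+1 for an integer k.

2(2a^2 + 2a + 2p^2 + 2p + 2r^2 + 2r + 1) + 1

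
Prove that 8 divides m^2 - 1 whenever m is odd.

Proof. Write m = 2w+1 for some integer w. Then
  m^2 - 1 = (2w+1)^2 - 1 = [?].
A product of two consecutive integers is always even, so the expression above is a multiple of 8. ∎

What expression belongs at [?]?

(2w+1)^2 - 1 = 4w^2 + 4w + 1 - 1 = 4w^2 + 4w = 4w(w+1).
Since w and w+1 are consecutive, w(w+1) is even, and 4·(even) is a multiple of 8.

4w(w + 1)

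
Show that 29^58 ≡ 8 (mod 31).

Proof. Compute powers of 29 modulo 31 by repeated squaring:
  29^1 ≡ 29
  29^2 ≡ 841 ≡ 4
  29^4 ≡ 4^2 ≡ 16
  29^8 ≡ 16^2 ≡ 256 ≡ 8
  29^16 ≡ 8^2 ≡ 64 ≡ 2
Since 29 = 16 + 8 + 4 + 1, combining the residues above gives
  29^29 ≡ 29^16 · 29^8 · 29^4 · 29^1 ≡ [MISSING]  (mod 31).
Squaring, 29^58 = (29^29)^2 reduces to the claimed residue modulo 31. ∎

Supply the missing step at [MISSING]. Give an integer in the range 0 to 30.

29^16 · 29^8 · 29^4 · 29^1 ≡ 2 · 8 · 16 · 29 = 7424.
7424 mod 31 = 15, so 29^29 ≡ 15 (mod 31).

15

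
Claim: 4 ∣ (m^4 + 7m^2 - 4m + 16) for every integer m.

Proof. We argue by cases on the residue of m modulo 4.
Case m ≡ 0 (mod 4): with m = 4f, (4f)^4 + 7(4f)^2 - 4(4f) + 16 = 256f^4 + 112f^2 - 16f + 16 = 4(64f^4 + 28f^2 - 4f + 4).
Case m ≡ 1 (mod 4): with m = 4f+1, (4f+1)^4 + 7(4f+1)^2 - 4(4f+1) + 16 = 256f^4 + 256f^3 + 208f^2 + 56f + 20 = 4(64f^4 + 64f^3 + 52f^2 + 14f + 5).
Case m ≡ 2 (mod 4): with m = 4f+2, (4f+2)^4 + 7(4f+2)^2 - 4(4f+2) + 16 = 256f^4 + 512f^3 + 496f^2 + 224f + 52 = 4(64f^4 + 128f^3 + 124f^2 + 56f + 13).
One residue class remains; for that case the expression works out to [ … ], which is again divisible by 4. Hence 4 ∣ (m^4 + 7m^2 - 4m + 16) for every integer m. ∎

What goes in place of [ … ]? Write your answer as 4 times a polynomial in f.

The residues treated are {0, 1, 2}, so the missing case is m ≡ 3 (mod 4); write m = 4f+3.
Then (4f+3)^4 + 7(4f+3)^2 - 4(4f+3) + 16 = 256f^4 + 768f^3 + 976f^2 + 584f + 148 = 4(64f^4 + 192f^3 + 244f^2 + 146f + 37).

4(64f^4 + 192f^3 + 244f^2 + 146f + 37)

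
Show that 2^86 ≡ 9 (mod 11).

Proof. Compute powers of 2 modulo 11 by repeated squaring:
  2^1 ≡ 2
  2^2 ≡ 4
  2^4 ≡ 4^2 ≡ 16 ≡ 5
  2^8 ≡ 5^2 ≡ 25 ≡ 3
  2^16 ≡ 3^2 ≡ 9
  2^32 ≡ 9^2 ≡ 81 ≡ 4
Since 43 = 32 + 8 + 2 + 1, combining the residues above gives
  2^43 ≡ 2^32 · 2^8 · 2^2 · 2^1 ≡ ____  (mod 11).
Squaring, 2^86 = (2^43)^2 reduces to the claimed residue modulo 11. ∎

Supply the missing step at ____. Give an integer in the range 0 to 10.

Multiply the listed residues: 4 · 3 · 4 · 2 = 12 → 48 → 96.
Reducing modulo 11: 96 = 8·11 + 8, so 2^43 ≡ 8.

8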